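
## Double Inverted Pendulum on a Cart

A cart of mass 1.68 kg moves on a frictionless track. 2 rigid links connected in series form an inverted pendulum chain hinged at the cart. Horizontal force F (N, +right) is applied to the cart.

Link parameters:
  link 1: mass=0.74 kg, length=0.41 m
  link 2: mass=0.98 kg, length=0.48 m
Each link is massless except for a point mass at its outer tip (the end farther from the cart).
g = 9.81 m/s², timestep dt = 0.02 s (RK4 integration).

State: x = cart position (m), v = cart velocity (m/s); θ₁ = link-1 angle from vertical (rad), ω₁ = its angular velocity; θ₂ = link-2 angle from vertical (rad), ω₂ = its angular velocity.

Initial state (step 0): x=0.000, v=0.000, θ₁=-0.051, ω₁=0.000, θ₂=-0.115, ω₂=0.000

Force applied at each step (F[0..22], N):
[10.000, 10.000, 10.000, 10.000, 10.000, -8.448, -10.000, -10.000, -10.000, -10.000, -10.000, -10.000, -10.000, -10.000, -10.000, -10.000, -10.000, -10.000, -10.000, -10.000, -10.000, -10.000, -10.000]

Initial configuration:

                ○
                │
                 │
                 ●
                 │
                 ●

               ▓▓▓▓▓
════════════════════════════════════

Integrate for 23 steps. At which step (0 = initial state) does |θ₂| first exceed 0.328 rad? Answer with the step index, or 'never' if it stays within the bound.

Answer: never

Derivation:
apply F[0]=+10.000 → step 1: x=0.001, v=0.129, θ₁=-0.054, ω₁=-0.301, θ₂=-0.116, ω₂=-0.057
apply F[1]=+10.000 → step 2: x=0.005, v=0.259, θ₁=-0.063, ω₁=-0.611, θ₂=-0.117, ω₂=-0.110
apply F[2]=+10.000 → step 3: x=0.012, v=0.391, θ₁=-0.079, ω₁=-0.937, θ₂=-0.120, ω₂=-0.152
apply F[3]=+10.000 → step 4: x=0.021, v=0.526, θ₁=-0.101, ω₁=-1.289, θ₂=-0.123, ω₂=-0.179
apply F[4]=+10.000 → step 5: x=0.033, v=0.664, θ₁=-0.130, ω₁=-1.673, θ₂=-0.127, ω₂=-0.188
apply F[5]=-8.448 → step 6: x=0.045, v=0.591, θ₁=-0.163, ω₁=-1.576, θ₂=-0.131, ω₂=-0.172
apply F[6]=-10.000 → step 7: x=0.056, v=0.506, θ₁=-0.193, ω₁=-1.485, θ₂=-0.134, ω₂=-0.130
apply F[7]=-10.000 → step 8: x=0.066, v=0.427, θ₁=-0.222, ω₁=-1.440, θ₂=-0.136, ω₂=-0.063
apply F[8]=-10.000 → step 9: x=0.073, v=0.353, θ₁=-0.251, ω₁=-1.439, θ₂=-0.136, ω₂=0.029
apply F[9]=-10.000 → step 10: x=0.080, v=0.284, θ₁=-0.280, ω₁=-1.479, θ₂=-0.134, ω₂=0.146
apply F[10]=-10.000 → step 11: x=0.085, v=0.219, θ₁=-0.311, ω₁=-1.560, θ₂=-0.130, ω₂=0.288
apply F[11]=-10.000 → step 12: x=0.088, v=0.157, θ₁=-0.343, ω₁=-1.680, θ₂=-0.123, ω₂=0.456
apply F[12]=-10.000 → step 13: x=0.091, v=0.097, θ₁=-0.378, ω₁=-1.836, θ₂=-0.112, ω₂=0.648
apply F[13]=-10.000 → step 14: x=0.092, v=0.039, θ₁=-0.417, ω₁=-2.023, θ₂=-0.097, ω₂=0.861
apply F[14]=-10.000 → step 15: x=0.093, v=-0.020, θ₁=-0.459, ω₁=-2.236, θ₂=-0.077, ω₂=1.092
apply F[15]=-10.000 → step 16: x=0.092, v=-0.081, θ₁=-0.506, ω₁=-2.465, θ₂=-0.053, ω₂=1.332
apply F[16]=-10.000 → step 17: x=0.089, v=-0.145, θ₁=-0.558, ω₁=-2.701, θ₂=-0.024, ω₂=1.574
apply F[17]=-10.000 → step 18: x=0.086, v=-0.214, θ₁=-0.614, ω₁=-2.934, θ₂=0.010, ω₂=1.807
apply F[18]=-10.000 → step 19: x=0.081, v=-0.289, θ₁=-0.675, ω₁=-3.160, θ₂=0.048, ω₂=2.026
apply F[19]=-10.000 → step 20: x=0.074, v=-0.369, θ₁=-0.740, ω₁=-3.373, θ₂=0.091, ω₂=2.223
apply F[20]=-10.000 → step 21: x=0.066, v=-0.455, θ₁=-0.810, ω₁=-3.576, θ₂=0.137, ω₂=2.396
apply F[21]=-10.000 → step 22: x=0.056, v=-0.546, θ₁=-0.883, ω₁=-3.770, θ₂=0.187, ω₂=2.544
apply F[22]=-10.000 → step 23: x=0.044, v=-0.643, θ₁=-0.961, ω₁=-3.961, θ₂=0.239, ω₂=2.664
max |θ₂| = 0.239 ≤ 0.328 over all 24 states.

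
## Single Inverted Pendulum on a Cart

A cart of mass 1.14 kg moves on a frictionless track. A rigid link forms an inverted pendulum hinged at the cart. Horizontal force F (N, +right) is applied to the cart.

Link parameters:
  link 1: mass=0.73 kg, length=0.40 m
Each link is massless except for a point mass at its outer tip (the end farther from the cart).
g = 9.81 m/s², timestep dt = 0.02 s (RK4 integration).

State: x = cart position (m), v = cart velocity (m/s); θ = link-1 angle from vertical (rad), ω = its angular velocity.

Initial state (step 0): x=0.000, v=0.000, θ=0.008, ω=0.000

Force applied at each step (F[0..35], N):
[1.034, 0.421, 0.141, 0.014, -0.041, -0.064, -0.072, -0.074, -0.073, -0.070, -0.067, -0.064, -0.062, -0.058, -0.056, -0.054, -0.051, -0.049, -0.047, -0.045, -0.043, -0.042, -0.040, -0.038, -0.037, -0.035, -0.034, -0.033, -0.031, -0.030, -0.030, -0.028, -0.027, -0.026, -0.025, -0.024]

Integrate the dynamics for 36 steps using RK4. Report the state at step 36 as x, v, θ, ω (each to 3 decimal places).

apply F[0]=+1.034 → step 1: x=0.000, v=0.017, θ=0.008, ω=-0.039
apply F[1]=+0.421 → step 2: x=0.001, v=0.024, θ=0.007, ω=-0.052
apply F[2]=+0.141 → step 3: x=0.001, v=0.025, θ=0.006, ω=-0.053
apply F[3]=+0.014 → step 4: x=0.002, v=0.025, θ=0.005, ω=-0.049
apply F[4]=-0.041 → step 5: x=0.002, v=0.024, θ=0.004, ω=-0.044
apply F[5]=-0.064 → step 6: x=0.003, v=0.022, θ=0.003, ω=-0.039
apply F[6]=-0.072 → step 7: x=0.003, v=0.021, θ=0.002, ω=-0.034
apply F[7]=-0.074 → step 8: x=0.003, v=0.019, θ=0.002, ω=-0.029
apply F[8]=-0.073 → step 9: x=0.004, v=0.018, θ=0.001, ω=-0.025
apply F[9]=-0.070 → step 10: x=0.004, v=0.016, θ=0.001, ω=-0.021
apply F[10]=-0.067 → step 11: x=0.004, v=0.015, θ=0.000, ω=-0.018
apply F[11]=-0.064 → step 12: x=0.005, v=0.014, θ=-0.000, ω=-0.015
apply F[12]=-0.062 → step 13: x=0.005, v=0.013, θ=-0.000, ω=-0.013
apply F[13]=-0.058 → step 14: x=0.005, v=0.012, θ=-0.001, ω=-0.010
apply F[14]=-0.056 → step 15: x=0.005, v=0.011, θ=-0.001, ω=-0.009
apply F[15]=-0.054 → step 16: x=0.006, v=0.010, θ=-0.001, ω=-0.007
apply F[16]=-0.051 → step 17: x=0.006, v=0.009, θ=-0.001, ω=-0.006
apply F[17]=-0.049 → step 18: x=0.006, v=0.009, θ=-0.001, ω=-0.005
apply F[18]=-0.047 → step 19: x=0.006, v=0.008, θ=-0.001, ω=-0.004
apply F[19]=-0.045 → step 20: x=0.006, v=0.008, θ=-0.001, ω=-0.003
apply F[20]=-0.043 → step 21: x=0.006, v=0.007, θ=-0.001, ω=-0.002
apply F[21]=-0.042 → step 22: x=0.007, v=0.006, θ=-0.001, ω=-0.001
apply F[22]=-0.040 → step 23: x=0.007, v=0.006, θ=-0.002, ω=-0.001
apply F[23]=-0.038 → step 24: x=0.007, v=0.005, θ=-0.002, ω=-0.000
apply F[24]=-0.037 → step 25: x=0.007, v=0.005, θ=-0.002, ω=0.000
apply F[25]=-0.035 → step 26: x=0.007, v=0.005, θ=-0.002, ω=0.000
apply F[26]=-0.034 → step 27: x=0.007, v=0.004, θ=-0.002, ω=0.001
apply F[27]=-0.033 → step 28: x=0.007, v=0.004, θ=-0.001, ω=0.001
apply F[28]=-0.031 → step 29: x=0.007, v=0.003, θ=-0.001, ω=0.001
apply F[29]=-0.030 → step 30: x=0.007, v=0.003, θ=-0.001, ω=0.001
apply F[30]=-0.030 → step 31: x=0.007, v=0.003, θ=-0.001, ω=0.001
apply F[31]=-0.028 → step 32: x=0.007, v=0.002, θ=-0.001, ω=0.002
apply F[32]=-0.027 → step 33: x=0.007, v=0.002, θ=-0.001, ω=0.002
apply F[33]=-0.026 → step 34: x=0.008, v=0.002, θ=-0.001, ω=0.002
apply F[34]=-0.025 → step 35: x=0.008, v=0.001, θ=-0.001, ω=0.002
apply F[35]=-0.024 → step 36: x=0.008, v=0.001, θ=-0.001, ω=0.002

Answer: x=0.008, v=0.001, θ=-0.001, ω=0.002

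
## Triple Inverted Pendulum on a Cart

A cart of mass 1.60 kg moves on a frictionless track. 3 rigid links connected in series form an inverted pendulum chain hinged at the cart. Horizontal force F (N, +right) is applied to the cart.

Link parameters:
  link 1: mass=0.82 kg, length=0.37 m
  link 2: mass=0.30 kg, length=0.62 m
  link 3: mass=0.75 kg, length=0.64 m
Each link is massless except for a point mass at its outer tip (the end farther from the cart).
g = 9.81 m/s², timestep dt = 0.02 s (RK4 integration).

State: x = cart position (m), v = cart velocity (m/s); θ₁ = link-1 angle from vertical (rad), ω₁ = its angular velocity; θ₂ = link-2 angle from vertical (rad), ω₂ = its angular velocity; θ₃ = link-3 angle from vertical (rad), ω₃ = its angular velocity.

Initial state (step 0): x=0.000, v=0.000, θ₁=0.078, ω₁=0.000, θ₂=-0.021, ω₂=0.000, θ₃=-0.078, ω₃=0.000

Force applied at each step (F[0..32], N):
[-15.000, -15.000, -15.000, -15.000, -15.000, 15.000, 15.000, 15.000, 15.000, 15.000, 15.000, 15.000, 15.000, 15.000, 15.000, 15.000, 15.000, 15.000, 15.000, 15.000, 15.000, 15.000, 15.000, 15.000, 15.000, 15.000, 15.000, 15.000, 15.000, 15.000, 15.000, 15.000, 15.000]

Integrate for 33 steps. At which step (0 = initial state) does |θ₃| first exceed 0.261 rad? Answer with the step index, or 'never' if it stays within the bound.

Answer: never

Derivation:
apply F[0]=-15.000 → step 1: x=-0.002, v=-0.204, θ₁=0.085, ω₁=0.652, θ₂=-0.021, ω₂=-0.025, θ₃=-0.079, ω₃=-0.054
apply F[1]=-15.000 → step 2: x=-0.008, v=-0.409, θ₁=0.104, ω₁=1.319, θ₂=-0.022, ω₂=-0.057, θ₃=-0.080, ω₃=-0.106
apply F[2]=-15.000 → step 3: x=-0.018, v=-0.617, θ₁=0.137, ω₁=2.010, θ₂=-0.024, ω₂=-0.098, θ₃=-0.083, ω₃=-0.151
apply F[3]=-15.000 → step 4: x=-0.033, v=-0.825, θ₁=0.185, ω₁=2.720, θ₂=-0.026, ω₂=-0.148, θ₃=-0.086, ω₃=-0.187
apply F[4]=-15.000 → step 5: x=-0.051, v=-1.030, θ₁=0.246, ω₁=3.431, θ₂=-0.029, ω₂=-0.193, θ₃=-0.090, ω₃=-0.210
apply F[5]=+15.000 → step 6: x=-0.071, v=-0.884, θ₁=0.314, ω₁=3.326, θ₂=-0.034, ω₂=-0.309, θ₃=-0.095, ω₃=-0.250
apply F[6]=+15.000 → step 7: x=-0.087, v=-0.747, θ₁=0.380, ω₁=3.305, θ₂=-0.042, ω₂=-0.455, θ₃=-0.100, ω₃=-0.288
apply F[7]=+15.000 → step 8: x=-0.100, v=-0.615, θ₁=0.446, ω₁=3.350, θ₂=-0.053, ω₂=-0.624, θ₃=-0.106, ω₃=-0.319
apply F[8]=+15.000 → step 9: x=-0.111, v=-0.485, θ₁=0.514, ω₁=3.444, θ₂=-0.067, ω₂=-0.810, θ₃=-0.113, ω₃=-0.344
apply F[9]=+15.000 → step 10: x=-0.120, v=-0.357, θ₁=0.584, ω₁=3.571, θ₂=-0.085, ω₂=-1.005, θ₃=-0.120, ω₃=-0.360
apply F[10]=+15.000 → step 11: x=-0.126, v=-0.226, θ₁=0.657, ω₁=3.719, θ₂=-0.107, ω₂=-1.202, θ₃=-0.127, ω₃=-0.369
apply F[11]=+15.000 → step 12: x=-0.129, v=-0.092, θ₁=0.733, ω₁=3.881, θ₂=-0.133, ω₂=-1.392, θ₃=-0.135, ω₃=-0.371
apply F[12]=+15.000 → step 13: x=-0.129, v=0.045, θ₁=0.812, ω₁=4.052, θ₂=-0.163, ω₂=-1.572, θ₃=-0.142, ω₃=-0.370
apply F[13]=+15.000 → step 14: x=-0.127, v=0.188, θ₁=0.895, ω₁=4.231, θ₂=-0.196, ω₂=-1.734, θ₃=-0.149, ω₃=-0.368
apply F[14]=+15.000 → step 15: x=-0.122, v=0.336, θ₁=0.982, ω₁=4.419, θ₂=-0.232, ω₂=-1.876, θ₃=-0.157, ω₃=-0.369
apply F[15]=+15.000 → step 16: x=-0.114, v=0.489, θ₁=1.072, ω₁=4.621, θ₂=-0.271, ω₂=-1.991, θ₃=-0.164, ω₃=-0.374
apply F[16]=+15.000 → step 17: x=-0.102, v=0.649, θ₁=1.167, ω₁=4.847, θ₂=-0.312, ω₂=-2.077, θ₃=-0.172, ω₃=-0.387
apply F[17]=+15.000 → step 18: x=-0.088, v=0.816, θ₁=1.266, ω₁=5.105, θ₂=-0.354, ω₂=-2.129, θ₃=-0.180, ω₃=-0.407
apply F[18]=+15.000 → step 19: x=-0.069, v=0.994, θ₁=1.371, ω₁=5.411, θ₂=-0.397, ω₂=-2.142, θ₃=-0.188, ω₃=-0.433
apply F[19]=+15.000 → step 20: x=-0.048, v=1.185, θ₁=1.483, ω₁=5.784, θ₂=-0.439, ω₂=-2.111, θ₃=-0.197, ω₃=-0.462
apply F[20]=+15.000 → step 21: x=-0.022, v=1.395, θ₁=1.603, ω₁=6.252, θ₂=-0.481, ω₂=-2.032, θ₃=-0.207, ω₃=-0.483
apply F[21]=+15.000 → step 22: x=0.008, v=1.633, θ₁=1.734, ω₁=6.850, θ₂=-0.520, ω₂=-1.901, θ₃=-0.216, ω₃=-0.478
apply F[22]=+15.000 → step 23: x=0.044, v=1.916, θ₁=1.878, ω₁=7.631, θ₂=-0.556, ω₂=-1.726, θ₃=-0.225, ω₃=-0.416
apply F[23]=+15.000 → step 24: x=0.085, v=2.265, θ₁=2.041, ω₁=8.668, θ₂=-0.589, ω₂=-1.537, θ₃=-0.232, ω₃=-0.236
apply F[24]=+15.000 → step 25: x=0.135, v=2.716, θ₁=2.227, ω₁=10.040, θ₂=-0.618, ω₂=-1.439, θ₃=-0.233, ω₃=0.172
apply F[25]=+15.000 → step 26: x=0.195, v=3.298, θ₁=2.445, ω₁=11.728, θ₂=-0.649, ω₂=-1.718, θ₃=-0.222, ω₃=1.003
apply F[26]=+15.000 → step 27: x=0.267, v=3.955, θ₁=2.696, ω₁=13.303, θ₂=-0.693, ω₂=-2.915, θ₃=-0.189, ω₃=2.417
apply F[27]=+15.000 → step 28: x=0.352, v=4.461, θ₁=2.971, ω₁=14.041, θ₂=-0.773, ω₂=-5.118, θ₃=-0.125, ω₃=3.950
apply F[28]=+15.000 → step 29: x=0.444, v=4.679, θ₁=3.254, ω₁=14.193, θ₂=-0.899, ω₂=-7.422, θ₃=-0.037, ω₃=4.650
apply F[29]=+15.000 → step 30: x=0.538, v=4.656, θ₁=3.539, ω₁=14.366, θ₂=-1.068, ω₂=-9.471, θ₃=0.053, ω₃=4.137
apply F[30]=+15.000 → step 31: x=0.629, v=4.401, θ₁=3.830, ω₁=14.731, θ₂=-1.278, ω₂=-11.555, θ₃=0.120, ω₃=2.257
apply F[31]=+15.000 → step 32: x=0.712, v=3.858, θ₁=4.129, ω₁=15.138, θ₂=-1.532, ω₂=-13.847, θ₃=0.132, ω₃=-1.392
apply F[32]=+15.000 → step 33: x=0.781, v=3.014, θ₁=4.430, ω₁=14.793, θ₂=-1.828, ω₂=-15.543, θ₃=0.051, ω₃=-6.848
max |θ₃| = 0.233 ≤ 0.261 over all 34 states.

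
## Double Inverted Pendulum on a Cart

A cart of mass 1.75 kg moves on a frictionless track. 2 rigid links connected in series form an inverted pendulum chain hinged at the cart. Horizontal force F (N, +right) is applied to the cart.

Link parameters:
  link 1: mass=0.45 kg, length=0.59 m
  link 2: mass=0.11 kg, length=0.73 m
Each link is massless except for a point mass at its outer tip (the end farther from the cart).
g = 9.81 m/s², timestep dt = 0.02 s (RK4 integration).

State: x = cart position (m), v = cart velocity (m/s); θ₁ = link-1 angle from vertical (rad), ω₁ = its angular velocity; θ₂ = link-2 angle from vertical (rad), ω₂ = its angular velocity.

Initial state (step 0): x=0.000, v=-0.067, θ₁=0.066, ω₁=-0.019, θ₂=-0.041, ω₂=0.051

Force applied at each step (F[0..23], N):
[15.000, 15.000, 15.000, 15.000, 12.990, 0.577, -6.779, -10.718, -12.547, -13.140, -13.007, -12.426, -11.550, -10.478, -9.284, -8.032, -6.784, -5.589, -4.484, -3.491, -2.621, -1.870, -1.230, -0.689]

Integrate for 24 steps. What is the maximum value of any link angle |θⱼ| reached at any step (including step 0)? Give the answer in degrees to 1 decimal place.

apply F[0]=+15.000 → step 1: x=0.000, v=0.100, θ₁=0.063, ω₁=-0.271, θ₂=-0.040, ω₂=0.014
apply F[1]=+15.000 → step 2: x=0.004, v=0.268, θ₁=0.055, ω₁=-0.527, θ₂=-0.040, ω₂=-0.021
apply F[2]=+15.000 → step 3: x=0.011, v=0.436, θ₁=0.042, ω₁=-0.788, θ₂=-0.041, ω₂=-0.051
apply F[3]=+15.000 → step 4: x=0.021, v=0.605, θ₁=0.024, ω₁=-1.058, θ₂=-0.042, ω₂=-0.075
apply F[4]=+12.990 → step 5: x=0.035, v=0.753, θ₁=0.000, ω₁=-1.300, θ₂=-0.044, ω₂=-0.093
apply F[5]=+0.577 → step 6: x=0.050, v=0.760, θ₁=-0.026, ω₁=-1.314, θ₂=-0.046, ω₂=-0.102
apply F[6]=-6.779 → step 7: x=0.065, v=0.685, θ₁=-0.051, ω₁=-1.199, θ₂=-0.048, ω₂=-0.105
apply F[7]=-10.718 → step 8: x=0.077, v=0.567, θ₁=-0.073, ω₁=-1.020, θ₂=-0.050, ω₂=-0.100
apply F[8]=-12.547 → step 9: x=0.087, v=0.428, θ₁=-0.092, ω₁=-0.817, θ₂=-0.052, ω₂=-0.090
apply F[9]=-13.140 → step 10: x=0.094, v=0.285, θ₁=-0.106, ω₁=-0.612, θ₂=-0.054, ω₂=-0.074
apply F[10]=-13.007 → step 11: x=0.098, v=0.143, θ₁=-0.116, ω₁=-0.415, θ₂=-0.055, ω₂=-0.053
apply F[11]=-12.426 → step 12: x=0.100, v=0.009, θ₁=-0.123, ω₁=-0.235, θ₂=-0.056, ω₂=-0.030
apply F[12]=-11.550 → step 13: x=0.099, v=-0.114, θ₁=-0.126, ω₁=-0.075, θ₂=-0.056, ω₂=-0.006
apply F[13]=-10.478 → step 14: x=0.096, v=-0.226, θ₁=-0.126, ω₁=0.065, θ₂=-0.056, ω₂=0.019
apply F[14]=-9.284 → step 15: x=0.090, v=-0.324, θ₁=-0.124, ω₁=0.182, θ₂=-0.055, ω₂=0.043
apply F[15]=-8.032 → step 16: x=0.083, v=-0.407, θ₁=-0.119, ω₁=0.277, θ₂=-0.054, ω₂=0.066
apply F[16]=-6.784 → step 17: x=0.074, v=-0.477, θ₁=-0.113, ω₁=0.352, θ₂=-0.053, ω₂=0.088
apply F[17]=-5.589 → step 18: x=0.064, v=-0.534, θ₁=-0.105, ω₁=0.407, θ₂=-0.051, ω₂=0.107
apply F[18]=-4.484 → step 19: x=0.053, v=-0.579, θ₁=-0.097, ω₁=0.445, θ₂=-0.049, ω₂=0.124
apply F[19]=-3.491 → step 20: x=0.041, v=-0.613, θ₁=-0.087, ω₁=0.468, θ₂=-0.046, ω₂=0.139
apply F[20]=-2.621 → step 21: x=0.028, v=-0.638, θ₁=-0.078, ω₁=0.479, θ₂=-0.043, ω₂=0.152
apply F[21]=-1.870 → step 22: x=0.015, v=-0.655, θ₁=-0.068, ω₁=0.481, θ₂=-0.040, ω₂=0.162
apply F[22]=-1.230 → step 23: x=0.002, v=-0.665, θ₁=-0.059, ω₁=0.475, θ₂=-0.037, ω₂=0.171
apply F[23]=-0.689 → step 24: x=-0.011, v=-0.670, θ₁=-0.049, ω₁=0.463, θ₂=-0.033, ω₂=0.177
Max |angle| over trajectory = 0.126 rad = 7.2°.

Answer: 7.2°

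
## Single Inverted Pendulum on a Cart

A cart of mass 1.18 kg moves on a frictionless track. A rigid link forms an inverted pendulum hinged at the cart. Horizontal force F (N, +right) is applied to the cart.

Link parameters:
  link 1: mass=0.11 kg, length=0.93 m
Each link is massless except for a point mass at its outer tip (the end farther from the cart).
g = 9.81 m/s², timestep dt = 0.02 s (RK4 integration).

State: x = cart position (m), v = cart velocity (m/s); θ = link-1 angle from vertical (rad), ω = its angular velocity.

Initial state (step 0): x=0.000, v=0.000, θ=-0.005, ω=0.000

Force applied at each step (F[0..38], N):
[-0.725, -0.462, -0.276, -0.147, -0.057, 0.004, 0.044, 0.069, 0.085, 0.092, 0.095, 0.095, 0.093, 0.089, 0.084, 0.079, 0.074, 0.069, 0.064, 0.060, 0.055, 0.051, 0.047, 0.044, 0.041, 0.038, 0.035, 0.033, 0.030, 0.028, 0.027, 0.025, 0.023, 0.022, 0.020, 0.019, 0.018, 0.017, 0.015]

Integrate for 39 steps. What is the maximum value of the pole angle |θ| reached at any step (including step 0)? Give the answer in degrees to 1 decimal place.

Answer: 0.3°

Derivation:
apply F[0]=-0.725 → step 1: x=-0.000, v=-0.012, θ=-0.005, ω=0.012
apply F[1]=-0.462 → step 2: x=-0.000, v=-0.020, θ=-0.005, ω=0.019
apply F[2]=-0.276 → step 3: x=-0.001, v=-0.025, θ=-0.004, ω=0.023
apply F[3]=-0.147 → step 4: x=-0.001, v=-0.027, θ=-0.004, ω=0.025
apply F[4]=-0.057 → step 5: x=-0.002, v=-0.028, θ=-0.003, ω=0.025
apply F[5]=+0.004 → step 6: x=-0.003, v=-0.028, θ=-0.003, ω=0.025
apply F[6]=+0.044 → step 7: x=-0.003, v=-0.027, θ=-0.002, ω=0.023
apply F[7]=+0.069 → step 8: x=-0.004, v=-0.026, θ=-0.002, ω=0.022
apply F[8]=+0.085 → step 9: x=-0.004, v=-0.024, θ=-0.001, ω=0.020
apply F[9]=+0.092 → step 10: x=-0.005, v=-0.023, θ=-0.001, ω=0.018
apply F[10]=+0.095 → step 11: x=-0.005, v=-0.021, θ=-0.001, ω=0.016
apply F[11]=+0.095 → step 12: x=-0.005, v=-0.019, θ=-0.000, ω=0.014
apply F[12]=+0.093 → step 13: x=-0.006, v=-0.018, θ=-0.000, ω=0.012
apply F[13]=+0.089 → step 14: x=-0.006, v=-0.016, θ=0.000, ω=0.011
apply F[14]=+0.084 → step 15: x=-0.006, v=-0.015, θ=0.000, ω=0.009
apply F[15]=+0.079 → step 16: x=-0.007, v=-0.014, θ=0.001, ω=0.008
apply F[16]=+0.074 → step 17: x=-0.007, v=-0.012, θ=0.001, ω=0.007
apply F[17]=+0.069 → step 18: x=-0.007, v=-0.011, θ=0.001, ω=0.006
apply F[18]=+0.064 → step 19: x=-0.007, v=-0.010, θ=0.001, ω=0.005
apply F[19]=+0.060 → step 20: x=-0.008, v=-0.009, θ=0.001, ω=0.004
apply F[20]=+0.055 → step 21: x=-0.008, v=-0.008, θ=0.001, ω=0.003
apply F[21]=+0.051 → step 22: x=-0.008, v=-0.007, θ=0.001, ω=0.002
apply F[22]=+0.047 → step 23: x=-0.008, v=-0.007, θ=0.001, ω=0.002
apply F[23]=+0.044 → step 24: x=-0.008, v=-0.006, θ=0.001, ω=0.001
apply F[24]=+0.041 → step 25: x=-0.008, v=-0.005, θ=0.001, ω=0.001
apply F[25]=+0.038 → step 26: x=-0.008, v=-0.005, θ=0.001, ω=0.001
apply F[26]=+0.035 → step 27: x=-0.009, v=-0.004, θ=0.001, ω=0.000
apply F[27]=+0.033 → step 28: x=-0.009, v=-0.004, θ=0.001, ω=-0.000
apply F[28]=+0.030 → step 29: x=-0.009, v=-0.003, θ=0.001, ω=-0.000
apply F[29]=+0.028 → step 30: x=-0.009, v=-0.003, θ=0.001, ω=-0.001
apply F[30]=+0.027 → step 31: x=-0.009, v=-0.002, θ=0.001, ω=-0.001
apply F[31]=+0.025 → step 32: x=-0.009, v=-0.002, θ=0.001, ω=-0.001
apply F[32]=+0.023 → step 33: x=-0.009, v=-0.001, θ=0.001, ω=-0.001
apply F[33]=+0.022 → step 34: x=-0.009, v=-0.001, θ=0.001, ω=-0.001
apply F[34]=+0.020 → step 35: x=-0.009, v=-0.001, θ=0.001, ω=-0.001
apply F[35]=+0.019 → step 36: x=-0.009, v=-0.000, θ=0.001, ω=-0.001
apply F[36]=+0.018 → step 37: x=-0.009, v=-0.000, θ=0.001, ω=-0.001
apply F[37]=+0.017 → step 38: x=-0.009, v=0.000, θ=0.001, ω=-0.001
apply F[38]=+0.015 → step 39: x=-0.009, v=0.000, θ=0.001, ω=-0.001
Max |angle| over trajectory = 0.005 rad = 0.3°.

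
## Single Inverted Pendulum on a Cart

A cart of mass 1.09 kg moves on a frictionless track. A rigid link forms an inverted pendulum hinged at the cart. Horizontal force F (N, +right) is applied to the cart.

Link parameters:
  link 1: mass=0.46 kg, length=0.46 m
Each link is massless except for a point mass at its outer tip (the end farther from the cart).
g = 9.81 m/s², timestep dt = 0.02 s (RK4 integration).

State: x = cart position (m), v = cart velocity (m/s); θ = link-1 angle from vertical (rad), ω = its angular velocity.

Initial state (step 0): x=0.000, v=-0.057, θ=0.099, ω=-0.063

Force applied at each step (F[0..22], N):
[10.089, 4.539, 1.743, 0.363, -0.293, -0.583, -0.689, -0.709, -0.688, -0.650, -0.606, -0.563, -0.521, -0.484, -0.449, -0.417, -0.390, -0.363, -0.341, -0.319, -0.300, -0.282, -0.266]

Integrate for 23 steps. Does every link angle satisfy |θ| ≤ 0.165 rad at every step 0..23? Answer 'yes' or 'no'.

apply F[0]=+10.089 → step 1: x=0.001, v=0.119, θ=0.094, ω=-0.403
apply F[1]=+4.539 → step 2: x=0.004, v=0.195, θ=0.085, ω=-0.529
apply F[2]=+1.743 → step 3: x=0.008, v=0.221, θ=0.074, ω=-0.550
apply F[3]=+0.363 → step 4: x=0.012, v=0.222, θ=0.064, ω=-0.523
apply F[4]=-0.293 → step 5: x=0.017, v=0.211, θ=0.054, ω=-0.476
apply F[5]=-0.583 → step 6: x=0.021, v=0.197, θ=0.045, ω=-0.423
apply F[6]=-0.689 → step 7: x=0.025, v=0.181, θ=0.037, ω=-0.371
apply F[7]=-0.709 → step 8: x=0.028, v=0.165, θ=0.030, ω=-0.323
apply F[8]=-0.688 → step 9: x=0.031, v=0.150, θ=0.024, ω=-0.280
apply F[9]=-0.650 → step 10: x=0.034, v=0.137, θ=0.018, ω=-0.241
apply F[10]=-0.606 → step 11: x=0.037, v=0.124, θ=0.014, ω=-0.207
apply F[11]=-0.563 → step 12: x=0.039, v=0.113, θ=0.010, ω=-0.177
apply F[12]=-0.521 → step 13: x=0.041, v=0.103, θ=0.007, ω=-0.151
apply F[13]=-0.484 → step 14: x=0.043, v=0.093, θ=0.004, ω=-0.129
apply F[14]=-0.449 → step 15: x=0.045, v=0.085, θ=0.002, ω=-0.109
apply F[15]=-0.417 → step 16: x=0.047, v=0.077, θ=-0.000, ω=-0.092
apply F[16]=-0.390 → step 17: x=0.048, v=0.070, θ=-0.002, ω=-0.077
apply F[17]=-0.363 → step 18: x=0.049, v=0.064, θ=-0.003, ω=-0.065
apply F[18]=-0.341 → step 19: x=0.051, v=0.058, θ=-0.005, ω=-0.053
apply F[19]=-0.319 → step 20: x=0.052, v=0.052, θ=-0.006, ω=-0.044
apply F[20]=-0.300 → step 21: x=0.053, v=0.047, θ=-0.006, ω=-0.035
apply F[21]=-0.282 → step 22: x=0.054, v=0.043, θ=-0.007, ω=-0.028
apply F[22]=-0.266 → step 23: x=0.054, v=0.038, θ=-0.008, ω=-0.022
Max |angle| over trajectory = 0.099 rad; bound = 0.165 → within bound.

Answer: yes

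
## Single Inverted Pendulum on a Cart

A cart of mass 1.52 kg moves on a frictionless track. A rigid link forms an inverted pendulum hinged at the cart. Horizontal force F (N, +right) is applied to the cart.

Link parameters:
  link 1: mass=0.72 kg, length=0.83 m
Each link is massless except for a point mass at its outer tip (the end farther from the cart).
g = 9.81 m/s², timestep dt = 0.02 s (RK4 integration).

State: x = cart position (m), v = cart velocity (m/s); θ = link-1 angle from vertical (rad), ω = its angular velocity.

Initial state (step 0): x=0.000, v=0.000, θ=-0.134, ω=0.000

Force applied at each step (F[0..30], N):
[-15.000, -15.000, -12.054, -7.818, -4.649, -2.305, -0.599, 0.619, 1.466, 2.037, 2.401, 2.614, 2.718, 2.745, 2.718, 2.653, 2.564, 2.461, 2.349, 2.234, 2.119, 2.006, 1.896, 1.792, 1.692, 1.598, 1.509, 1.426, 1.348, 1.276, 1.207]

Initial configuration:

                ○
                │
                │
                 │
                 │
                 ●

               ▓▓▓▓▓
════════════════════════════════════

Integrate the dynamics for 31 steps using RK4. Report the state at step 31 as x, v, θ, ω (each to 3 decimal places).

Answer: x=-0.232, v=-0.085, θ=0.037, ω=-0.017

Derivation:
apply F[0]=-15.000 → step 1: x=-0.002, v=-0.184, θ=-0.132, ω=0.188
apply F[1]=-15.000 → step 2: x=-0.007, v=-0.368, θ=-0.126, ω=0.377
apply F[2]=-12.054 → step 3: x=-0.016, v=-0.514, θ=-0.117, ω=0.524
apply F[3]=-7.818 → step 4: x=-0.027, v=-0.606, θ=-0.106, ω=0.608
apply F[4]=-4.649 → step 5: x=-0.040, v=-0.658, θ=-0.094, ω=0.646
apply F[5]=-2.305 → step 6: x=-0.053, v=-0.681, θ=-0.081, ω=0.653
apply F[6]=-0.599 → step 7: x=-0.067, v=-0.682, θ=-0.068, ω=0.637
apply F[7]=+0.619 → step 8: x=-0.081, v=-0.669, θ=-0.055, ω=0.606
apply F[8]=+1.466 → step 9: x=-0.094, v=-0.645, θ=-0.044, ω=0.566
apply F[9]=+2.037 → step 10: x=-0.106, v=-0.615, θ=-0.033, ω=0.520
apply F[10]=+2.401 → step 11: x=-0.118, v=-0.581, θ=-0.023, ω=0.473
apply F[11]=+2.614 → step 12: x=-0.129, v=-0.544, θ=-0.014, ω=0.425
apply F[12]=+2.718 → step 13: x=-0.140, v=-0.508, θ=-0.006, ω=0.378
apply F[13]=+2.745 → step 14: x=-0.150, v=-0.471, θ=0.001, ω=0.334
apply F[14]=+2.718 → step 15: x=-0.159, v=-0.436, θ=0.008, ω=0.293
apply F[15]=+2.653 → step 16: x=-0.167, v=-0.402, θ=0.013, ω=0.254
apply F[16]=+2.564 → step 17: x=-0.175, v=-0.370, θ=0.018, ω=0.219
apply F[17]=+2.461 → step 18: x=-0.182, v=-0.339, θ=0.022, ω=0.187
apply F[18]=+2.349 → step 19: x=-0.189, v=-0.311, θ=0.025, ω=0.158
apply F[19]=+2.234 → step 20: x=-0.194, v=-0.284, θ=0.028, ω=0.132
apply F[20]=+2.119 → step 21: x=-0.200, v=-0.259, θ=0.030, ω=0.108
apply F[21]=+2.006 → step 22: x=-0.205, v=-0.235, θ=0.032, ω=0.087
apply F[22]=+1.896 → step 23: x=-0.209, v=-0.213, θ=0.034, ω=0.069
apply F[23]=+1.792 → step 24: x=-0.213, v=-0.193, θ=0.035, ω=0.053
apply F[24]=+1.692 → step 25: x=-0.217, v=-0.174, θ=0.036, ω=0.038
apply F[25]=+1.598 → step 26: x=-0.220, v=-0.156, θ=0.037, ω=0.026
apply F[26]=+1.509 → step 27: x=-0.223, v=-0.140, θ=0.037, ω=0.015
apply F[27]=+1.426 → step 28: x=-0.226, v=-0.125, θ=0.037, ω=0.005
apply F[28]=+1.348 → step 29: x=-0.228, v=-0.110, θ=0.037, ω=-0.003
apply F[29]=+1.276 → step 30: x=-0.230, v=-0.097, θ=0.037, ω=-0.011
apply F[30]=+1.207 → step 31: x=-0.232, v=-0.085, θ=0.037, ω=-0.017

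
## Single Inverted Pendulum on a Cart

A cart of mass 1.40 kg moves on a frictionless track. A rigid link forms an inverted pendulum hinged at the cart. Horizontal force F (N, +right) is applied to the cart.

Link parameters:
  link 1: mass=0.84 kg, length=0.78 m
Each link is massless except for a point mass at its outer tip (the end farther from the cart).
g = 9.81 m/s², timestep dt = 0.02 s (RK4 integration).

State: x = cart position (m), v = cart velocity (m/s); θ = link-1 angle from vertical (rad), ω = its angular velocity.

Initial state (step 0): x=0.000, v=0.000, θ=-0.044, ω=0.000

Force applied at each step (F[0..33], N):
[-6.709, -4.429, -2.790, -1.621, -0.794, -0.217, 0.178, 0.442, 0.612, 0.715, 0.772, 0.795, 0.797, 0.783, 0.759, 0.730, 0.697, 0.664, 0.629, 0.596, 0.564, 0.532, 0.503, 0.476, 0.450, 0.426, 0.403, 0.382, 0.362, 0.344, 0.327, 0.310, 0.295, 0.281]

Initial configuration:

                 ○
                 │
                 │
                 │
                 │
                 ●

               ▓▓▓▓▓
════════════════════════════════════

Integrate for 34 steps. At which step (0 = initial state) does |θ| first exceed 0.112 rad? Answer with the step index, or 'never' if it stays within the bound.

Answer: never

Derivation:
apply F[0]=-6.709 → step 1: x=-0.001, v=-0.091, θ=-0.043, ω=0.105
apply F[1]=-4.429 → step 2: x=-0.003, v=-0.149, θ=-0.040, ω=0.169
apply F[2]=-2.790 → step 3: x=-0.007, v=-0.184, θ=-0.036, ω=0.205
apply F[3]=-1.621 → step 4: x=-0.011, v=-0.203, θ=-0.032, ω=0.221
apply F[4]=-0.794 → step 5: x=-0.015, v=-0.211, θ=-0.028, ω=0.223
apply F[5]=-0.217 → step 6: x=-0.019, v=-0.211, θ=-0.023, ω=0.217
apply F[6]=+0.178 → step 7: x=-0.023, v=-0.206, θ=-0.019, ω=0.205
apply F[7]=+0.442 → step 8: x=-0.027, v=-0.198, θ=-0.015, ω=0.190
apply F[8]=+0.612 → step 9: x=-0.031, v=-0.188, θ=-0.012, ω=0.174
apply F[9]=+0.715 → step 10: x=-0.035, v=-0.176, θ=-0.008, ω=0.156
apply F[10]=+0.772 → step 11: x=-0.038, v=-0.164, θ=-0.005, ω=0.140
apply F[11]=+0.795 → step 12: x=-0.041, v=-0.153, θ=-0.003, ω=0.123
apply F[12]=+0.797 → step 13: x=-0.044, v=-0.141, θ=-0.000, ω=0.108
apply F[13]=+0.783 → step 14: x=-0.047, v=-0.130, θ=0.002, ω=0.094
apply F[14]=+0.759 → step 15: x=-0.049, v=-0.119, θ=0.003, ω=0.081
apply F[15]=+0.730 → step 16: x=-0.052, v=-0.109, θ=0.005, ω=0.070
apply F[16]=+0.697 → step 17: x=-0.054, v=-0.100, θ=0.006, ω=0.059
apply F[17]=+0.664 → step 18: x=-0.056, v=-0.091, θ=0.007, ω=0.050
apply F[18]=+0.629 → step 19: x=-0.057, v=-0.083, θ=0.008, ω=0.041
apply F[19]=+0.596 → step 20: x=-0.059, v=-0.076, θ=0.009, ω=0.034
apply F[20]=+0.564 → step 21: x=-0.060, v=-0.069, θ=0.010, ω=0.027
apply F[21]=+0.532 → step 22: x=-0.062, v=-0.062, θ=0.010, ω=0.021
apply F[22]=+0.503 → step 23: x=-0.063, v=-0.056, θ=0.010, ω=0.016
apply F[23]=+0.476 → step 24: x=-0.064, v=-0.051, θ=0.011, ω=0.012
apply F[24]=+0.450 → step 25: x=-0.065, v=-0.046, θ=0.011, ω=0.008
apply F[25]=+0.426 → step 26: x=-0.066, v=-0.041, θ=0.011, ω=0.005
apply F[26]=+0.403 → step 27: x=-0.067, v=-0.037, θ=0.011, ω=0.002
apply F[27]=+0.382 → step 28: x=-0.067, v=-0.032, θ=0.011, ω=-0.001
apply F[28]=+0.362 → step 29: x=-0.068, v=-0.028, θ=0.011, ω=-0.003
apply F[29]=+0.344 → step 30: x=-0.068, v=-0.025, θ=0.011, ω=-0.005
apply F[30]=+0.327 → step 31: x=-0.069, v=-0.021, θ=0.011, ω=-0.007
apply F[31]=+0.310 → step 32: x=-0.069, v=-0.018, θ=0.011, ω=-0.008
apply F[32]=+0.295 → step 33: x=-0.070, v=-0.015, θ=0.011, ω=-0.009
apply F[33]=+0.281 → step 34: x=-0.070, v=-0.013, θ=0.010, ω=-0.010
max |θ| = 0.044 ≤ 0.112 over all 35 states.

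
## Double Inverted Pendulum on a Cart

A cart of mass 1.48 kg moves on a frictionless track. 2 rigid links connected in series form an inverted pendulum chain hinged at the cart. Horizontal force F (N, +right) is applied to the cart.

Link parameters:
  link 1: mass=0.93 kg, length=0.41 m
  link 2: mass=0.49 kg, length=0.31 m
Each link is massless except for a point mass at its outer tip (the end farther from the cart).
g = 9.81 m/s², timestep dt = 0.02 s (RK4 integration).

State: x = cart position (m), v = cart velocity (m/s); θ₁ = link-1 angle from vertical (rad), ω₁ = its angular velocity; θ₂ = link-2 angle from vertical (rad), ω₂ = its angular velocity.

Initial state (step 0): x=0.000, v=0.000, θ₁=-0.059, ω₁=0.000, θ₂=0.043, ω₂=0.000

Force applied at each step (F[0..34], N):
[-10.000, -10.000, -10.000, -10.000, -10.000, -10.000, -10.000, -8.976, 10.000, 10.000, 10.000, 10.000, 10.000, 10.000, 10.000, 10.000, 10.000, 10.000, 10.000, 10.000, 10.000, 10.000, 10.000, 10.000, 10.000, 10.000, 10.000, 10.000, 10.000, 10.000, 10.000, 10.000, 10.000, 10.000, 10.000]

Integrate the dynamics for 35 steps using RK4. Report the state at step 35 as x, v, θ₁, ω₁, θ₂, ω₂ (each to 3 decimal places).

Answer: x=0.022, v=2.233, θ₁=2.095, ω₁=8.410, θ₂=-0.894, ω₂=-2.152

Derivation:
apply F[0]=-10.000 → step 1: x=-0.001, v=-0.124, θ₁=-0.057, ω₁=0.248, θ₂=0.044, ω₂=0.101
apply F[1]=-10.000 → step 2: x=-0.005, v=-0.249, θ₁=-0.049, ω₁=0.501, θ₂=0.047, ω₂=0.198
apply F[2]=-10.000 → step 3: x=-0.011, v=-0.376, θ₁=-0.036, ω₁=0.767, θ₂=0.052, ω₂=0.287
apply F[3]=-10.000 → step 4: x=-0.020, v=-0.506, θ₁=-0.018, ω₁=1.050, θ₂=0.058, ω₂=0.366
apply F[4]=-10.000 → step 5: x=-0.031, v=-0.640, θ₁=0.006, ω₁=1.357, θ₂=0.066, ω₂=0.428
apply F[5]=-10.000 → step 6: x=-0.046, v=-0.778, θ₁=0.036, ω₁=1.693, θ₂=0.075, ω₂=0.472
apply F[6]=-10.000 → step 7: x=-0.063, v=-0.922, θ₁=0.074, ω₁=2.063, θ₂=0.085, ω₂=0.492
apply F[7]=-8.976 → step 8: x=-0.082, v=-1.056, θ₁=0.119, ω₁=2.435, θ₂=0.095, ω₂=0.489
apply F[8]=+10.000 → step 9: x=-0.102, v=-0.943, θ₁=0.165, ω₁=2.240, θ₂=0.104, ω₂=0.454
apply F[9]=+10.000 → step 10: x=-0.120, v=-0.839, θ₁=0.209, ω₁=2.097, θ₂=0.113, ω₂=0.387
apply F[10]=+10.000 → step 11: x=-0.136, v=-0.742, θ₁=0.250, ω₁=2.002, θ₂=0.120, ω₂=0.289
apply F[11]=+10.000 → step 12: x=-0.150, v=-0.653, θ₁=0.289, ω₁=1.952, θ₂=0.124, ω₂=0.160
apply F[12]=+10.000 → step 13: x=-0.162, v=-0.569, θ₁=0.328, ω₁=1.944, θ₂=0.126, ω₂=0.000
apply F[13]=+10.000 → step 14: x=-0.173, v=-0.491, θ₁=0.367, ω₁=1.977, θ₂=0.124, ω₂=-0.190
apply F[14]=+10.000 → step 15: x=-0.182, v=-0.418, θ₁=0.407, ω₁=2.046, θ₂=0.118, ω₂=-0.409
apply F[15]=+10.000 → step 16: x=-0.189, v=-0.348, θ₁=0.449, ω₁=2.150, θ₂=0.108, ω₂=-0.657
apply F[16]=+10.000 → step 17: x=-0.196, v=-0.279, θ₁=0.493, ω₁=2.284, θ₂=0.092, ω₂=-0.931
apply F[17]=+10.000 → step 18: x=-0.201, v=-0.212, θ₁=0.541, ω₁=2.444, θ₂=0.070, ω₂=-1.227
apply F[18]=+10.000 → step 19: x=-0.204, v=-0.143, θ₁=0.591, ω₁=2.626, θ₂=0.042, ω₂=-1.538
apply F[19]=+10.000 → step 20: x=-0.206, v=-0.072, θ₁=0.646, ω₁=2.823, θ₂=0.009, ω₂=-1.856
apply F[20]=+10.000 → step 21: x=-0.207, v=0.002, θ₁=0.704, ω₁=3.031, θ₂=-0.032, ω₂=-2.172
apply F[21]=+10.000 → step 22: x=-0.206, v=0.081, θ₁=0.767, ω₁=3.244, θ₂=-0.078, ω₂=-2.475
apply F[22]=+10.000 → step 23: x=-0.204, v=0.166, θ₁=0.834, ω₁=3.460, θ₂=-0.131, ω₂=-2.757
apply F[23]=+10.000 → step 24: x=-0.200, v=0.258, θ₁=0.905, ω₁=3.678, θ₂=-0.188, ω₂=-3.008
apply F[24]=+10.000 → step 25: x=-0.193, v=0.356, θ₁=0.981, ω₁=3.901, θ₂=-0.251, ω₂=-3.223
apply F[25]=+10.000 → step 26: x=-0.185, v=0.461, θ₁=1.062, ω₁=4.131, θ₂=-0.317, ω₂=-3.395
apply F[26]=+10.000 → step 27: x=-0.175, v=0.575, θ₁=1.147, ω₁=4.375, θ₂=-0.386, ω₂=-3.519
apply F[27]=+10.000 → step 28: x=-0.162, v=0.698, θ₁=1.237, ω₁=4.643, θ₂=-0.457, ω₂=-3.588
apply F[28]=+10.000 → step 29: x=-0.147, v=0.832, θ₁=1.332, ω₁=4.943, θ₂=-0.529, ω₂=-3.593
apply F[29]=+10.000 → step 30: x=-0.129, v=0.981, θ₁=1.435, ω₁=5.291, θ₂=-0.601, ω₂=-3.526
apply F[30]=+10.000 → step 31: x=-0.108, v=1.150, θ₁=1.545, ω₁=5.702, θ₂=-0.670, ω₂=-3.377
apply F[31]=+10.000 → step 32: x=-0.083, v=1.348, θ₁=1.663, ω₁=6.196, θ₂=-0.735, ω₂=-3.142
apply F[32]=+10.000 → step 33: x=-0.053, v=1.584, θ₁=1.793, ω₁=6.797, θ₂=-0.795, ω₂=-2.827
apply F[33]=+10.000 → step 34: x=-0.019, v=1.874, θ₁=1.936, ω₁=7.528, θ₂=-0.848, ω₂=-2.467
apply F[34]=+10.000 → step 35: x=0.022, v=2.233, θ₁=2.095, ω₁=8.410, θ₂=-0.894, ω₂=-2.152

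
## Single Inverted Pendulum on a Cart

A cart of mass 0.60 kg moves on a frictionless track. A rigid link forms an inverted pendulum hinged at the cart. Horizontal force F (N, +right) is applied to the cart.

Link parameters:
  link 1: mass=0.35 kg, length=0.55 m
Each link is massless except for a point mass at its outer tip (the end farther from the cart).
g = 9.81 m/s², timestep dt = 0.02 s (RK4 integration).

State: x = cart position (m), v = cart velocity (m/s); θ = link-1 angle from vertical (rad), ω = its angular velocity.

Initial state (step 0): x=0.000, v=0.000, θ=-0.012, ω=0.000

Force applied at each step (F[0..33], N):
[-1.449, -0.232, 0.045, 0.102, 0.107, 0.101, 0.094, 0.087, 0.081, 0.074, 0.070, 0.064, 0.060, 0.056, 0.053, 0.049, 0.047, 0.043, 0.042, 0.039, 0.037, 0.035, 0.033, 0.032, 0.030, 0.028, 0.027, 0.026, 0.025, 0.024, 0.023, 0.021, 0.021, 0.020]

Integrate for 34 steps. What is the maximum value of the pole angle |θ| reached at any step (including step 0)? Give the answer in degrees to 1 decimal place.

Answer: 0.7°

Derivation:
apply F[0]=-1.449 → step 1: x=-0.000, v=-0.047, θ=-0.011, ω=0.081
apply F[1]=-0.232 → step 2: x=-0.001, v=-0.054, θ=-0.009, ω=0.089
apply F[2]=+0.045 → step 3: x=-0.003, v=-0.051, θ=-0.008, ω=0.082
apply F[3]=+0.102 → step 4: x=-0.003, v=-0.047, θ=-0.006, ω=0.072
apply F[4]=+0.107 → step 5: x=-0.004, v=-0.043, θ=-0.005, ω=0.062
apply F[5]=+0.101 → step 6: x=-0.005, v=-0.039, θ=-0.004, ω=0.053
apply F[6]=+0.094 → step 7: x=-0.006, v=-0.035, θ=-0.003, ω=0.046
apply F[7]=+0.087 → step 8: x=-0.007, v=-0.032, θ=-0.002, ω=0.039
apply F[8]=+0.081 → step 9: x=-0.007, v=-0.029, θ=-0.001, ω=0.034
apply F[9]=+0.074 → step 10: x=-0.008, v=-0.027, θ=-0.001, ω=0.029
apply F[10]=+0.070 → step 11: x=-0.008, v=-0.024, θ=-0.000, ω=0.024
apply F[11]=+0.064 → step 12: x=-0.009, v=-0.022, θ=0.000, ω=0.020
apply F[12]=+0.060 → step 13: x=-0.009, v=-0.020, θ=0.001, ω=0.017
apply F[13]=+0.056 → step 14: x=-0.010, v=-0.018, θ=0.001, ω=0.014
apply F[14]=+0.053 → step 15: x=-0.010, v=-0.017, θ=0.001, ω=0.012
apply F[15]=+0.049 → step 16: x=-0.010, v=-0.015, θ=0.002, ω=0.010
apply F[16]=+0.047 → step 17: x=-0.011, v=-0.014, θ=0.002, ω=0.008
apply F[17]=+0.043 → step 18: x=-0.011, v=-0.013, θ=0.002, ω=0.006
apply F[18]=+0.042 → step 19: x=-0.011, v=-0.012, θ=0.002, ω=0.005
apply F[19]=+0.039 → step 20: x=-0.011, v=-0.011, θ=0.002, ω=0.004
apply F[20]=+0.037 → step 21: x=-0.011, v=-0.010, θ=0.002, ω=0.003
apply F[21]=+0.035 → step 22: x=-0.012, v=-0.009, θ=0.002, ω=0.002
apply F[22]=+0.033 → step 23: x=-0.012, v=-0.008, θ=0.002, ω=0.001
apply F[23]=+0.032 → step 24: x=-0.012, v=-0.007, θ=0.002, ω=0.000
apply F[24]=+0.030 → step 25: x=-0.012, v=-0.006, θ=0.002, ω=-0.000
apply F[25]=+0.028 → step 26: x=-0.012, v=-0.006, θ=0.002, ω=-0.001
apply F[26]=+0.027 → step 27: x=-0.012, v=-0.005, θ=0.002, ω=-0.001
apply F[27]=+0.026 → step 28: x=-0.012, v=-0.004, θ=0.002, ω=-0.001
apply F[28]=+0.025 → step 29: x=-0.013, v=-0.004, θ=0.002, ω=-0.002
apply F[29]=+0.024 → step 30: x=-0.013, v=-0.003, θ=0.002, ω=-0.002
apply F[30]=+0.023 → step 31: x=-0.013, v=-0.003, θ=0.002, ω=-0.002
apply F[31]=+0.021 → step 32: x=-0.013, v=-0.002, θ=0.002, ω=-0.002
apply F[32]=+0.021 → step 33: x=-0.013, v=-0.002, θ=0.002, ω=-0.002
apply F[33]=+0.020 → step 34: x=-0.013, v=-0.001, θ=0.002, ω=-0.003
Max |angle| over trajectory = 0.012 rad = 0.7°.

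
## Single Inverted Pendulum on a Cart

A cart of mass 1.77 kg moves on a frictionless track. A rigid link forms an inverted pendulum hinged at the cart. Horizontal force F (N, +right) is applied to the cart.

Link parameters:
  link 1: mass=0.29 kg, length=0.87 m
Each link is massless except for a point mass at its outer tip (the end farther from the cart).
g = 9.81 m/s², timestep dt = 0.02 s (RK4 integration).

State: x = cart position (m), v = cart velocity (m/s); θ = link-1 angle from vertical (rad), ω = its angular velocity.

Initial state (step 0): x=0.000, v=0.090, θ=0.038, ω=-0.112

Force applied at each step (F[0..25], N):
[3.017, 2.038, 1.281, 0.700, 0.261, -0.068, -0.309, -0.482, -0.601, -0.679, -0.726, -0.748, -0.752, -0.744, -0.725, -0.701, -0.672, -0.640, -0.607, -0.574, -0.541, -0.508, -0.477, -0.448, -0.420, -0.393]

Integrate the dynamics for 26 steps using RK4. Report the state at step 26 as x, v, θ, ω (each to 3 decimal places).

Answer: x=0.056, v=0.033, θ=-0.008, ω=-0.007

Derivation:
apply F[0]=+3.017 → step 1: x=0.002, v=0.123, θ=0.035, ω=-0.142
apply F[1]=+2.038 → step 2: x=0.005, v=0.145, θ=0.032, ω=-0.159
apply F[2]=+1.281 → step 3: x=0.008, v=0.158, θ=0.029, ω=-0.168
apply F[3]=+0.700 → step 4: x=0.011, v=0.165, θ=0.026, ω=-0.169
apply F[4]=+0.261 → step 5: x=0.014, v=0.168, θ=0.022, ω=-0.166
apply F[5]=-0.068 → step 6: x=0.018, v=0.166, θ=0.019, ω=-0.160
apply F[6]=-0.309 → step 7: x=0.021, v=0.162, θ=0.016, ω=-0.152
apply F[7]=-0.482 → step 8: x=0.024, v=0.156, θ=0.013, ω=-0.141
apply F[8]=-0.601 → step 9: x=0.027, v=0.149, θ=0.010, ω=-0.131
apply F[9]=-0.679 → step 10: x=0.030, v=0.141, θ=0.008, ω=-0.119
apply F[10]=-0.726 → step 11: x=0.033, v=0.133, θ=0.006, ω=-0.108
apply F[11]=-0.748 → step 12: x=0.035, v=0.124, θ=0.004, ω=-0.097
apply F[12]=-0.752 → step 13: x=0.038, v=0.115, θ=0.002, ω=-0.087
apply F[13]=-0.744 → step 14: x=0.040, v=0.107, θ=0.000, ω=-0.077
apply F[14]=-0.725 → step 15: x=0.042, v=0.099, θ=-0.001, ω=-0.068
apply F[15]=-0.701 → step 16: x=0.044, v=0.091, θ=-0.003, ω=-0.059
apply F[16]=-0.672 → step 17: x=0.046, v=0.083, θ=-0.004, ω=-0.051
apply F[17]=-0.640 → step 18: x=0.047, v=0.076, θ=-0.005, ω=-0.044
apply F[18]=-0.607 → step 19: x=0.049, v=0.070, θ=-0.005, ω=-0.037
apply F[19]=-0.574 → step 20: x=0.050, v=0.063, θ=-0.006, ω=-0.031
apply F[20]=-0.541 → step 21: x=0.051, v=0.057, θ=-0.007, ω=-0.026
apply F[21]=-0.508 → step 22: x=0.052, v=0.052, θ=-0.007, ω=-0.021
apply F[22]=-0.477 → step 23: x=0.053, v=0.047, θ=-0.008, ω=-0.017
apply F[23]=-0.448 → step 24: x=0.054, v=0.042, θ=-0.008, ω=-0.013
apply F[24]=-0.420 → step 25: x=0.055, v=0.037, θ=-0.008, ω=-0.010
apply F[25]=-0.393 → step 26: x=0.056, v=0.033, θ=-0.008, ω=-0.007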